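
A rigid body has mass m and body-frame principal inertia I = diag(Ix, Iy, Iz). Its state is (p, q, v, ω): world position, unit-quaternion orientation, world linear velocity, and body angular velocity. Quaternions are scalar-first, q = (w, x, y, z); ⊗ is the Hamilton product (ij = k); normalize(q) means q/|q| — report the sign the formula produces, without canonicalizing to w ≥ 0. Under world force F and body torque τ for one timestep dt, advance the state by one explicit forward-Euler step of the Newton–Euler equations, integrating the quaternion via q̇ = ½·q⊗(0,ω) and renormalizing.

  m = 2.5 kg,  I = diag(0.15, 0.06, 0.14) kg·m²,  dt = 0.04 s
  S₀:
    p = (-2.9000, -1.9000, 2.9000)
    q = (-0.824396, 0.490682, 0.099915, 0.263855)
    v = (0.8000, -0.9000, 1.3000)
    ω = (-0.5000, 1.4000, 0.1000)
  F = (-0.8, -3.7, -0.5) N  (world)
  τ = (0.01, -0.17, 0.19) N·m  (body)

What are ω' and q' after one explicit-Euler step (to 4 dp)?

gyro term ω×Iω = (0.0112, -0.0005, 0.0630)
(τ − ω×Iω)/I = (-0.0080, -2.8250, 0.9071)
ω + α·dt = (-0.5003, 1.2870, 0.1363)
2q̇ = q⊗(0,ω) = (0.0790745, 0.0527925, -1.3351501, 0.6544727)
q + ½dt·q⊗(0,ω), renormalized = (-0.8224, 0.4915, 0.0732, 0.2768)

ω' = (-0.5003, 1.2870, 0.1363)
q' = (-0.8224, 0.4915, 0.0732, 0.2768)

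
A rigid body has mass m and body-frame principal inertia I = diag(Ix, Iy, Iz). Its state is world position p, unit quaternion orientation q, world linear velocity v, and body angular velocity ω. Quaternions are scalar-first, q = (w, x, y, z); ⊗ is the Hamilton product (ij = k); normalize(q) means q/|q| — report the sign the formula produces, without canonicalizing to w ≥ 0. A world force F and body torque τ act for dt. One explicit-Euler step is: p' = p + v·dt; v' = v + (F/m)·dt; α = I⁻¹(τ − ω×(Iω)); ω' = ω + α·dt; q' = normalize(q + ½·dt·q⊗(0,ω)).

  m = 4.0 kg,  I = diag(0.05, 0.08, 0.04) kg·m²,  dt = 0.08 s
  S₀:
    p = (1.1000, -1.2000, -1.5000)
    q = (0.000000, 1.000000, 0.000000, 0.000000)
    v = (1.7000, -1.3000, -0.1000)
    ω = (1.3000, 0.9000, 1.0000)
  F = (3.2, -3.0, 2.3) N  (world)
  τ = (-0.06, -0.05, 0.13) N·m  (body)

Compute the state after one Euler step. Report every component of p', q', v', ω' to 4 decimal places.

p' = (1.2360, -1.3040, -1.5080)
q' = (-0.0519, 0.9972, -0.0399, 0.0359)
v' = (1.7640, -1.3600, -0.0540)
ω' = (1.2616, 0.8370, 1.1898)

p + v·dt = (1.2360, -1.3040, -1.5080)
v + (F/m)dt = (1.7640, -1.3600, -0.0540)
α = I⁻¹(τ − ω×Iω) = (-0.4800, -0.7875, 2.3725)
ω + α·dt = (1.2616, 0.8370, 1.1898)
q⊗(0,ω) = (-1.3000000, 0.0000000, -1.0000000, 0.9000000)
q + ½dt·q⊗(0,ω), renormalized = (-0.0519, 0.9972, -0.0399, 0.0359)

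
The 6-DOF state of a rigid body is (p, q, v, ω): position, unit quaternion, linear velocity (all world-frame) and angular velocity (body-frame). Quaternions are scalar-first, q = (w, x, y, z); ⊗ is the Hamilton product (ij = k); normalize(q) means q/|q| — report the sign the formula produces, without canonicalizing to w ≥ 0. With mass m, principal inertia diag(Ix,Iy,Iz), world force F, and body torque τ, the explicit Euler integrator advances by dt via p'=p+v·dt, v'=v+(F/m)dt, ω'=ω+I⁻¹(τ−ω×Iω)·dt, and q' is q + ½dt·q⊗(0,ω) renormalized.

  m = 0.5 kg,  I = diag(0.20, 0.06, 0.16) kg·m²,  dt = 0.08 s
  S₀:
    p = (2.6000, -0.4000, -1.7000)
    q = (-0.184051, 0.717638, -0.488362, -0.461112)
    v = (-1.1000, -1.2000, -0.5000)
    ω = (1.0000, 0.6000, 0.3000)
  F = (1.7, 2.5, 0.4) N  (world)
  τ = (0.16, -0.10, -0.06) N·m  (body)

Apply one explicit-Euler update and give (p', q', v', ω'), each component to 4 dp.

p' = (2.5120, -0.4960, -1.7400)
q' = (-0.1953, 0.7147, -0.5192, -0.4261)
v' = (-0.8280, -0.8000, -0.4360)
ω' = (1.0568, 0.4507, 0.3120)

linear accel F/m = (3.4000, 5.0000, 0.8000)
new position p' = (2.5120, -0.4960, -1.7400)
v + (F/m)dt = (-0.8280, -0.8000, -0.4360)
α = I⁻¹(τ − ω×Iω) = (0.7100, -1.8667, 0.1500)
ω' = ω + α·dt = (1.0568, 0.4507, 0.3120)
2q̇ = q⊗(0,ω) = (-0.2862872, -0.0538924, -0.7868340, 0.8637295)
q + ½dt·q⊗(0,ω), renormalized = (-0.1953, 0.7147, -0.5192, -0.4261)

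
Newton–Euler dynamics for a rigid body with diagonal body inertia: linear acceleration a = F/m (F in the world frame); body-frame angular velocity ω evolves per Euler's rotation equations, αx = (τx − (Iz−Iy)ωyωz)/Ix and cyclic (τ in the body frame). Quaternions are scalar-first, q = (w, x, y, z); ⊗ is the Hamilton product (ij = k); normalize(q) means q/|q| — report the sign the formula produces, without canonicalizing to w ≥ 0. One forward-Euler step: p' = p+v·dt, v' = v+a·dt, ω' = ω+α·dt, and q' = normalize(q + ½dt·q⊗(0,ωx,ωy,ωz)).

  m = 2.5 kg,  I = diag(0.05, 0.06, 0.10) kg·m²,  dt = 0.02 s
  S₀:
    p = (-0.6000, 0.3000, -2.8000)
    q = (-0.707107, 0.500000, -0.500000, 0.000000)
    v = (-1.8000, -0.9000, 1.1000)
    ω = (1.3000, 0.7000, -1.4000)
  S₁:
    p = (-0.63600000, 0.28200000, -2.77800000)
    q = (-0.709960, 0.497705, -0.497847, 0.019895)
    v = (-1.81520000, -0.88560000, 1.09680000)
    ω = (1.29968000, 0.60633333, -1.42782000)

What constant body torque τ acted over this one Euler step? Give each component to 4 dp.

τ = (-0.0400, -0.1900, -0.1300)

rate change Δω = (-0.00032000, -0.09366667, -0.02782000)
precession coupling = (-0.0392, 0.0910, 0.0091)
τ = I·(Δω/dt) + ω₀×(Iω₀) = (-0.0400, -0.1900, -0.1300)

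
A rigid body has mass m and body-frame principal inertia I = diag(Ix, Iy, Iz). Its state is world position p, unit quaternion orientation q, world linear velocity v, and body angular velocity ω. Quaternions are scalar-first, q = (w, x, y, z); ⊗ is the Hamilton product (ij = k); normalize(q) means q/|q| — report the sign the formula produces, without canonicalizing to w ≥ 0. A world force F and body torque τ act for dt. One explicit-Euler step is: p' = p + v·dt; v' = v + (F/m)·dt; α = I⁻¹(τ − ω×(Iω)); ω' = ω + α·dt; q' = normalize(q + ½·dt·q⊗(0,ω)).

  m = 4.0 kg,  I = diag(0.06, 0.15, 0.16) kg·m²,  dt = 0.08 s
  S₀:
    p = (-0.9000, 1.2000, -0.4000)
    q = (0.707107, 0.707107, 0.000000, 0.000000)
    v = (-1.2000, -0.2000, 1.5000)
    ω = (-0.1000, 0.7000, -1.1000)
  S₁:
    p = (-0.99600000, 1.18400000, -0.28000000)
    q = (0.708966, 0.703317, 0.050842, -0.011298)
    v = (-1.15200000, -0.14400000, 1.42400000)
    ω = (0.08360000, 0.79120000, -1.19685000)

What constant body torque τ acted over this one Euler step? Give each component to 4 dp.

ω₁ − ω₀ = (0.18360000, 0.09120000, -0.09685000)
applied torque τ = (0.1300, 0.1600, -0.2000)

τ = (0.1300, 0.1600, -0.2000)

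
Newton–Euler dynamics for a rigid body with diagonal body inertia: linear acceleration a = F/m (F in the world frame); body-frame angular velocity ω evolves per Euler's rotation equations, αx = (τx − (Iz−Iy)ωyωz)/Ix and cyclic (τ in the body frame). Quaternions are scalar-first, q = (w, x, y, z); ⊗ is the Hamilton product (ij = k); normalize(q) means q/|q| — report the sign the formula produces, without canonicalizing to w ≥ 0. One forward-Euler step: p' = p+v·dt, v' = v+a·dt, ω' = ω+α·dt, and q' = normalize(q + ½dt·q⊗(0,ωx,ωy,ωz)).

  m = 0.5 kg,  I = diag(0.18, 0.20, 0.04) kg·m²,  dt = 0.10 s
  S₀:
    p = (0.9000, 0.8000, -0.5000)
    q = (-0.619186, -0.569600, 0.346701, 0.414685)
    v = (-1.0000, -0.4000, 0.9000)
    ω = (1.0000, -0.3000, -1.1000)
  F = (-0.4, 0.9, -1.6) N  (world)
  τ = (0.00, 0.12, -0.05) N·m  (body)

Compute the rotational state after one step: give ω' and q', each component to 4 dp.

(τ − ω×Iω)/I = (0.2933, 1.3700, -1.1000)
ω + α·dt = (1.0293, -0.1630, -1.2100)
q⊗(0,ω) = (1.1297638, -0.8761516, -0.0261192, 0.5052836)
q' = normalize(q + ½dt·q⊗(0,ω)) = (-0.5611, -0.6117, 0.3444, 0.4387)

ω' = (1.0293, -0.1630, -1.2100)
q' = (-0.5611, -0.6117, 0.3444, 0.4387)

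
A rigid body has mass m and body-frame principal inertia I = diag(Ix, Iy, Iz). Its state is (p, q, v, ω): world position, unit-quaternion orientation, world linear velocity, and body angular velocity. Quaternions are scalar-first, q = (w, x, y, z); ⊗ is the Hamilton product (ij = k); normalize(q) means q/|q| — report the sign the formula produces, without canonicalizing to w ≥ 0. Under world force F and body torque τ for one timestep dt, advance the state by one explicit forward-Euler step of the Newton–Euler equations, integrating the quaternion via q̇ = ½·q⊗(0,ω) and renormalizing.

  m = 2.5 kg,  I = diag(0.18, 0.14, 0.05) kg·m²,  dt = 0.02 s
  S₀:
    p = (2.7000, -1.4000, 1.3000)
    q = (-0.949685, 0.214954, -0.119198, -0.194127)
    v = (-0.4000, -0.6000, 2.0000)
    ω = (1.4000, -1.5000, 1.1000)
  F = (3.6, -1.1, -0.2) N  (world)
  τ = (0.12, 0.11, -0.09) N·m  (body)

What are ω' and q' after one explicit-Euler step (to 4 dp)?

ω' = (1.3968, -1.5129, 1.0304)
q' = (-0.9521, 0.1974, -0.1100, -0.2061)

gyro term ω×Iω = (0.1485, 0.2002, 0.0840)
angular accel α = (-0.1583, -0.6443, -3.4800)
new body rate ω' = (1.3968, -1.5129, 1.0304)
Hamilton product q⊗(0,ω) = (-0.2661929, -1.7518673, 0.9163003, -1.2002073)
q + ½dt·q⊗(0,ω), renormalized = (-0.9521, 0.1974, -0.1100, -0.2061)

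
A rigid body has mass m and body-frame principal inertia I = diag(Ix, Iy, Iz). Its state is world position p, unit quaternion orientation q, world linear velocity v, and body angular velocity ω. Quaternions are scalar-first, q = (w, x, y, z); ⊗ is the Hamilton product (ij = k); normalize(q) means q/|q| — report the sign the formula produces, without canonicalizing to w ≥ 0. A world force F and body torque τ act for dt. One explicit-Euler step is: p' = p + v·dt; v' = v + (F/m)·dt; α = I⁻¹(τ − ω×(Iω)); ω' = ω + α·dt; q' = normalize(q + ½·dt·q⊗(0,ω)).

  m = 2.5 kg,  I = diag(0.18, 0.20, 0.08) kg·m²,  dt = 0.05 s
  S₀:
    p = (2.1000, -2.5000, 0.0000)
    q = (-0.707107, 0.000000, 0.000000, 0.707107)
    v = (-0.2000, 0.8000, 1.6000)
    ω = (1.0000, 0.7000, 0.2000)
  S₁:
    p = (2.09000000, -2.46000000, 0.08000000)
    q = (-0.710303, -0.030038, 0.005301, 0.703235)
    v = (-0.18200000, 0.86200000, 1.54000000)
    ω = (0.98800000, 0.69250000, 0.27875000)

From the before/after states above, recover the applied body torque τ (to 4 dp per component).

τ = (-0.0600, -0.0100, 0.1400)

ω₁ − ω₀ = (-0.01200000, -0.00750000, 0.07875000)
applied torque τ = (-0.0600, -0.0100, 0.1400)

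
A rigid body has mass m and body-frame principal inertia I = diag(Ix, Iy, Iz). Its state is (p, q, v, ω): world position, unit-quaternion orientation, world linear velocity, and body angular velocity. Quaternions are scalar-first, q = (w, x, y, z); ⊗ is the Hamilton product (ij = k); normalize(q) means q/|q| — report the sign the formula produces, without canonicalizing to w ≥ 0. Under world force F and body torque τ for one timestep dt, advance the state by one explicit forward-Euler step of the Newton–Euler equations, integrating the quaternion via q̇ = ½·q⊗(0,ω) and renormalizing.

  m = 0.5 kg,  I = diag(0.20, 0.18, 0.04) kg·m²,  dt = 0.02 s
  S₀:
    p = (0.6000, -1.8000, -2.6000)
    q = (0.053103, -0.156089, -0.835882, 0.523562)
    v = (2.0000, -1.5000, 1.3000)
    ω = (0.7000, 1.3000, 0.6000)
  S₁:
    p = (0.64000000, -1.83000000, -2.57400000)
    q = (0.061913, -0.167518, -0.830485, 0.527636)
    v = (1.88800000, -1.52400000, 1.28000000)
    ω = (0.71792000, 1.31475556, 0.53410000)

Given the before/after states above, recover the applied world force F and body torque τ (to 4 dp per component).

F = (-2.8000, -0.6000, -0.5000)
τ = (0.0700, 0.2000, -0.1500)

ω₁ − ω₀ = (0.01792000, 0.01475556, -0.06590000)
I·α + gyro = (0.0700, 0.2000, -0.1500)
v₁ − v₀ = (-0.11200000, -0.02400000, -0.02000000)
m·(v₁−v₀)/dt = (-2.8000, -0.6000, -0.5000)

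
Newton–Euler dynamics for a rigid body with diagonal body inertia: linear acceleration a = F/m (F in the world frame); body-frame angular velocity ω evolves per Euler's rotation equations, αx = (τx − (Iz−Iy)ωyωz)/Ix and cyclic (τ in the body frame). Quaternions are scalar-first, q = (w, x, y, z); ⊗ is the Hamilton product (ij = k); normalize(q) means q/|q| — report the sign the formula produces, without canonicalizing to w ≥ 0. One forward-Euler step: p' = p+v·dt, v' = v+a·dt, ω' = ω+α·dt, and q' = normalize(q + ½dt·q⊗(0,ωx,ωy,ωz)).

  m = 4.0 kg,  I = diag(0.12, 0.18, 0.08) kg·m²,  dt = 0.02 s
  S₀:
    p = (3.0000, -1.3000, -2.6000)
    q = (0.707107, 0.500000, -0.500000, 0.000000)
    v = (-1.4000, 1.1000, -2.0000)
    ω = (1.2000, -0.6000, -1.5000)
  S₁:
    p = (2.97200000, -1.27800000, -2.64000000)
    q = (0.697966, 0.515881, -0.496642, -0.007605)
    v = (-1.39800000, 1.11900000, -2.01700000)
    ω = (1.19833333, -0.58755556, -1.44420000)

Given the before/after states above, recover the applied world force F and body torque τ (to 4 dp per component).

Δv = v₁−v₀ = (0.00200000, 0.01900000, -0.01700000)
applied force F = (0.4000, 3.8000, -3.4000)
Δω = ω₁−ω₀ = (-0.00166667, 0.01244444, 0.05580000)
ω₀×(Iω₀) = (-0.0900, -0.0720, -0.0432)
τ = I·(Δω/dt) + ω₀×(Iω₀) = (-0.1000, 0.0400, 0.1800)

F = (0.4000, 3.8000, -3.4000)
τ = (-0.1000, 0.0400, 0.1800)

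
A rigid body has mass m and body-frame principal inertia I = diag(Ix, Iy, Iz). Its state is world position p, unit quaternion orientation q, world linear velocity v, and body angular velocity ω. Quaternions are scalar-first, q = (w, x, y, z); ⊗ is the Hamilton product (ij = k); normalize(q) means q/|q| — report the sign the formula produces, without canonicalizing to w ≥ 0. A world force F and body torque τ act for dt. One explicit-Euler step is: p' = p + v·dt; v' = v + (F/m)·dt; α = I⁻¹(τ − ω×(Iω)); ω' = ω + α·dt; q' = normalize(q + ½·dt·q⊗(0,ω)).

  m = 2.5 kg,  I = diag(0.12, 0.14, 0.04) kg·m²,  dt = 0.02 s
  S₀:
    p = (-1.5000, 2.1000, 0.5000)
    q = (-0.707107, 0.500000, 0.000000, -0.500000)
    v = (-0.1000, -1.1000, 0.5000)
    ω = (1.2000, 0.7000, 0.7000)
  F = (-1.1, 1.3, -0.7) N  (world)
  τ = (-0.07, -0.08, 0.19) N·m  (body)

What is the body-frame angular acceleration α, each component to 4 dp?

α = (-0.1750, -1.0514, 4.3300)

precession coupling ω×(Iω) = (-0.0490, 0.0672, 0.0168)
(τ − ω×Iω)/I = (-0.1750, -1.0514, 4.3300)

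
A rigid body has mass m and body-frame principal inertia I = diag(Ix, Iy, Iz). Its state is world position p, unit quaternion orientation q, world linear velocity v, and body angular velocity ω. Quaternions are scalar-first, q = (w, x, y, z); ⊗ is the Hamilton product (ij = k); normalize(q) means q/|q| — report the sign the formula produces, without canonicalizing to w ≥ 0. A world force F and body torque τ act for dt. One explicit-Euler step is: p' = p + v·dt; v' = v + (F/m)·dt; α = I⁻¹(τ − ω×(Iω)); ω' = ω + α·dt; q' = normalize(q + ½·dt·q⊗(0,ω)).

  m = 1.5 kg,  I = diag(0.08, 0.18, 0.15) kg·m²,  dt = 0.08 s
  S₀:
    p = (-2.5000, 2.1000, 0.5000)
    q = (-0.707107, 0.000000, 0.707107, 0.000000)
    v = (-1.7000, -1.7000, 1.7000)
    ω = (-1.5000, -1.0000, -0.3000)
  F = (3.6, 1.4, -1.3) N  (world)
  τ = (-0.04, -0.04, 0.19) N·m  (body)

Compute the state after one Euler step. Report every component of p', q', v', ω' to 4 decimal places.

p + v·dt = (-2.6360, 1.9640, 0.6360)
v + (F/m)dt = (-1.5080, -1.6253, 1.6307)
(τ − ω×Iω)/I = (-0.3875, -0.0472, 0.2667)
ω + α·dt = (-1.5310, -1.0038, -0.2787)
Hamilton product q⊗(0,ω) = (0.7071070, 0.8485284, 0.7071070, 1.2727926)
q' = normalize(q + ½dt·q⊗(0,ω)) = (-0.6770, 0.0339, 0.7334, 0.0508)

p' = (-2.6360, 1.9640, 0.6360)
q' = (-0.6770, 0.0339, 0.7334, 0.0508)
v' = (-1.5080, -1.6253, 1.6307)
ω' = (-1.5310, -1.0038, -0.2787)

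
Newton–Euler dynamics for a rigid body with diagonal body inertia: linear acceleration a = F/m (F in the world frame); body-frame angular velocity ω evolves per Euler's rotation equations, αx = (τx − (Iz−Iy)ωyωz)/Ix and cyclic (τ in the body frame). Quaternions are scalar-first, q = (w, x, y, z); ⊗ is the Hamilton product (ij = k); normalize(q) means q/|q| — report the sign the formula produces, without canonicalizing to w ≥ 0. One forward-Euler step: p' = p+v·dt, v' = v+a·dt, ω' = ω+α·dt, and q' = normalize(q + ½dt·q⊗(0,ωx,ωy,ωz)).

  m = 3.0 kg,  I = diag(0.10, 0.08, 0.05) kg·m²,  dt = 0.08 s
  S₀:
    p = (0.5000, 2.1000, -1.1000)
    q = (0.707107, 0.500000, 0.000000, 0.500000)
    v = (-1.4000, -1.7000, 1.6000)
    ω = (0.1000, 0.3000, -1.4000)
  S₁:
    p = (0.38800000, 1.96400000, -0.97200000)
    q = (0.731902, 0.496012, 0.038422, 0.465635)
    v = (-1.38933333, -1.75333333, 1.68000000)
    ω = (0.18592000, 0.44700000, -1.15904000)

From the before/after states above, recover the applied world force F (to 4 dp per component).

F = (0.4000, -2.0000, 3.0000)

velocity change Δv = (0.01066667, -0.05333333, 0.08000000)
m·(v₁−v₀)/dt = (0.4000, -2.0000, 3.0000)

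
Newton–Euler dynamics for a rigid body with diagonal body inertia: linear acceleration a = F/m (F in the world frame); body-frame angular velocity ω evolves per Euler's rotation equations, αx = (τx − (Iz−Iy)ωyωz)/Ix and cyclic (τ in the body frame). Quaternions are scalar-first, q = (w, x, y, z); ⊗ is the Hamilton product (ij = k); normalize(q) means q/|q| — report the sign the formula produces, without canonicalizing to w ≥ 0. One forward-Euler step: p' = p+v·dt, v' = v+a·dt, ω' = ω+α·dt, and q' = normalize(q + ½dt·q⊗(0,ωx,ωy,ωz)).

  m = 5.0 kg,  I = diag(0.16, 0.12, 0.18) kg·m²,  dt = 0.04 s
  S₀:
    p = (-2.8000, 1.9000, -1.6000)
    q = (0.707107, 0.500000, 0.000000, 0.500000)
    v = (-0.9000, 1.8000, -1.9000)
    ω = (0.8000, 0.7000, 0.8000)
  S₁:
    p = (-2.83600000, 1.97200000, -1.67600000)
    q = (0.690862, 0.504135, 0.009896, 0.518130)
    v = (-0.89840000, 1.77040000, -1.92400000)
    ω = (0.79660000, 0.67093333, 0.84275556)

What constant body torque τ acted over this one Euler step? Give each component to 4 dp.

Δω = ω₁−ω₀ = (-0.00340000, -0.02906667, 0.04275556)
gyro term ω₀×Iω₀ = (0.0336, -0.0128, -0.0224)
τ = I·(Δω/dt) + ω₀×(Iω₀) = (0.0200, -0.1000, 0.1700)

τ = (0.0200, -0.1000, 0.1700)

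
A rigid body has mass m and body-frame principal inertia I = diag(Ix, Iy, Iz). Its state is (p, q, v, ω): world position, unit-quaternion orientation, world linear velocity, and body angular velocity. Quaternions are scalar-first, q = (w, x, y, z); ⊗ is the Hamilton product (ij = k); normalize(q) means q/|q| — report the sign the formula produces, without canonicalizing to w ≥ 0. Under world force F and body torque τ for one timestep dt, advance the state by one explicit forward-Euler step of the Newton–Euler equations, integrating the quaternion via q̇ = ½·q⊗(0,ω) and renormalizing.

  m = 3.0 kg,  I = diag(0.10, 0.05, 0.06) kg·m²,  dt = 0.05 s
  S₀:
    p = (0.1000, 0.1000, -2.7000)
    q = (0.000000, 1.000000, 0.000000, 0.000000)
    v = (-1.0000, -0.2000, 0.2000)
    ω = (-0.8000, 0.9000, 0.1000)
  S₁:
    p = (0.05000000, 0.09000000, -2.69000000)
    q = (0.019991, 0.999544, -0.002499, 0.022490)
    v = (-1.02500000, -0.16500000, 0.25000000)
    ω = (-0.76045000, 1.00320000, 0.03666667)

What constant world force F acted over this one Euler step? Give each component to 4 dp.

F = (-1.5000, 2.1000, 3.0000)

velocity change Δv = (-0.02500000, 0.03500000, 0.05000000)
m·(v₁−v₀)/dt = (-1.5000, 2.1000, 3.0000)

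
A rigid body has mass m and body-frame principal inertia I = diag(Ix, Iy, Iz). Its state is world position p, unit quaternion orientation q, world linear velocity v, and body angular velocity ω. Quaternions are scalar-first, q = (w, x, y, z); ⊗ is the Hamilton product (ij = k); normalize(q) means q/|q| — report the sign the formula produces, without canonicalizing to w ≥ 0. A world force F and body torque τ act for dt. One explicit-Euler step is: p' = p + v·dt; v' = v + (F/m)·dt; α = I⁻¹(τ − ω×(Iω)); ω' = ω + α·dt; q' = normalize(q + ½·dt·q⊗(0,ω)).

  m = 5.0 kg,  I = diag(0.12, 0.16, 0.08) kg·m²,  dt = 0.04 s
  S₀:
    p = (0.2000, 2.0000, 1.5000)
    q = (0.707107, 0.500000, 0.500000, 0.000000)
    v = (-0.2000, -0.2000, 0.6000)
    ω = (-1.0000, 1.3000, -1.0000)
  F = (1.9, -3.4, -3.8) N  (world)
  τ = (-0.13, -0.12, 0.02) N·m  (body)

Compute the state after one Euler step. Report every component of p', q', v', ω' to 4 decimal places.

p' = (0.1920, 1.9920, 1.5240)
q' = (0.7036, 0.4755, 0.5280, 0.0089)
v' = (-0.1848, -0.2272, 0.5696)
ω' = (-1.0780, 1.2600, -0.9640)

precession coupling ω×(Iω) = (0.1040, 0.0400, -0.0520)
angular accel α = (-1.9500, -1.0000, 0.9000)
new body rate ω' = (-1.0780, 1.2600, -0.9640)
2q̇ = q⊗(0,ω) = (-0.1500000, -1.2071070, 1.4192391, 0.4428930)
updated quaternion q' = (0.7036, 0.4755, 0.5280, 0.0089)
p' = p + v·dt = (0.1920, 1.9920, 1.5240)
v + (F/m)dt = (-0.1848, -0.2272, 0.5696)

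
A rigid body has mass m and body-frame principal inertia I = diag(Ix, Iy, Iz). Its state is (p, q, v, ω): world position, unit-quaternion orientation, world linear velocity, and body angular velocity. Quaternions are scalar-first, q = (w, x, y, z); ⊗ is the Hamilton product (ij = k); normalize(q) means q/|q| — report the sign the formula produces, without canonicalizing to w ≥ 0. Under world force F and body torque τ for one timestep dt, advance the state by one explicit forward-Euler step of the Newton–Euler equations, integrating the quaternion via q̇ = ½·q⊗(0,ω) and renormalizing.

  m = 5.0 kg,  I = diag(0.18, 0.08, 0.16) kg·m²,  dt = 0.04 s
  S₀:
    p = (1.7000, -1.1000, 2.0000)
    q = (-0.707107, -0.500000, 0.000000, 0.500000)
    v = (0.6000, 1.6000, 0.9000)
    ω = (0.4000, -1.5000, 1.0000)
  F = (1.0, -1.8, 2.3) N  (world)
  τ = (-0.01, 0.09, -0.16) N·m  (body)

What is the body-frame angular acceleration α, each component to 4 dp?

α = (0.6111, 1.0250, -1.3750)

precession coupling ω×(Iω) = (-0.1200, 0.0080, 0.0600)
α = I⁻¹(τ − ω×Iω) = (0.6111, 1.0250, -1.3750)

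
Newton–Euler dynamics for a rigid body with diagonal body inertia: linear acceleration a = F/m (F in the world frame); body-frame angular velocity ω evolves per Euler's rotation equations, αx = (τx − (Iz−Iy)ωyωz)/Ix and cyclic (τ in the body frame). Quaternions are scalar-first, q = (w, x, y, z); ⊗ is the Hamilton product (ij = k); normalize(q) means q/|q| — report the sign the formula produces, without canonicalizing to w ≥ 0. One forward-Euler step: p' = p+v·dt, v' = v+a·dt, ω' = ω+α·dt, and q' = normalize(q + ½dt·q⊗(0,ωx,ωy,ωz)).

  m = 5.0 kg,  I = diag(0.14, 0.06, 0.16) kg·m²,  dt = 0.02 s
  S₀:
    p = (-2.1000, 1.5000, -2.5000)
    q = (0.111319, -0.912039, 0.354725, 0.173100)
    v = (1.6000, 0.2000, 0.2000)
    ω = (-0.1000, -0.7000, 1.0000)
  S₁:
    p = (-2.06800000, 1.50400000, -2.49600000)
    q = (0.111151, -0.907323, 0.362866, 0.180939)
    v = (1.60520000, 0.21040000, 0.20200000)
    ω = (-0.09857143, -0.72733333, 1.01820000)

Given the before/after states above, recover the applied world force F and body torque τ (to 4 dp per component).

F = (1.3000, 2.6000, 0.5000)
τ = (-0.0600, -0.0800, 0.1400)

velocity change Δv = (0.00520000, 0.01040000, 0.00200000)
F = m·Δv/dt = (1.3000, 2.6000, 0.5000)
ω₁ − ω₀ = (0.00142857, -0.02733333, 0.01820000)
precession coupling = (-0.0700, 0.0020, -0.0056)
applied torque τ = (-0.0600, -0.0800, 0.1400)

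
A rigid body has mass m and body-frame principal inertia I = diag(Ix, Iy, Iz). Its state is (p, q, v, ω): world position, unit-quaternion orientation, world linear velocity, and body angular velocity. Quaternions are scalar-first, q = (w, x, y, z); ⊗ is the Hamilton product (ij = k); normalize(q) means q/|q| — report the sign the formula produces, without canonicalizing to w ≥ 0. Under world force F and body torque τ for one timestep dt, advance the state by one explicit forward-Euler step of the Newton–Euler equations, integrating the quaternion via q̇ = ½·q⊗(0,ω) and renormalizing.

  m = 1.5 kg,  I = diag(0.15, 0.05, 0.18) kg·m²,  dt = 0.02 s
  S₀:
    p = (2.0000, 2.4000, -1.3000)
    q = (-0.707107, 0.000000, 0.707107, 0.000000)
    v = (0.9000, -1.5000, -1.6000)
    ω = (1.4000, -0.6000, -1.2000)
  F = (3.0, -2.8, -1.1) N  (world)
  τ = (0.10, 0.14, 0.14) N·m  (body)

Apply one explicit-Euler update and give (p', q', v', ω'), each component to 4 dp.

p' = (2.0180, 2.3700, -1.3320)
q' = (-0.7027, -0.0184, 0.7112, -0.0014)
v' = (0.9400, -1.5373, -1.6147)
ω' = (1.4009, -0.5642, -1.1938)

new position p' = (2.0180, 2.3700, -1.3320)
v' = v + a·dt = (0.9400, -1.5373, -1.6147)
ω×(Iω) gyroscopic = (0.0936, 0.0504, 0.0840)
(τ − ω×Iω)/I = (0.0427, 1.7920, 0.3111)
ω + α·dt = (1.4009, -0.5642, -1.1938)
2q̇ = q⊗(0,ω) = (0.4242642, -1.8384782, 0.4242642, -0.1414214)
q' = normalize(q + ½dt·q⊗(0,ω)) = (-0.7027, -0.0184, 0.7112, -0.0014)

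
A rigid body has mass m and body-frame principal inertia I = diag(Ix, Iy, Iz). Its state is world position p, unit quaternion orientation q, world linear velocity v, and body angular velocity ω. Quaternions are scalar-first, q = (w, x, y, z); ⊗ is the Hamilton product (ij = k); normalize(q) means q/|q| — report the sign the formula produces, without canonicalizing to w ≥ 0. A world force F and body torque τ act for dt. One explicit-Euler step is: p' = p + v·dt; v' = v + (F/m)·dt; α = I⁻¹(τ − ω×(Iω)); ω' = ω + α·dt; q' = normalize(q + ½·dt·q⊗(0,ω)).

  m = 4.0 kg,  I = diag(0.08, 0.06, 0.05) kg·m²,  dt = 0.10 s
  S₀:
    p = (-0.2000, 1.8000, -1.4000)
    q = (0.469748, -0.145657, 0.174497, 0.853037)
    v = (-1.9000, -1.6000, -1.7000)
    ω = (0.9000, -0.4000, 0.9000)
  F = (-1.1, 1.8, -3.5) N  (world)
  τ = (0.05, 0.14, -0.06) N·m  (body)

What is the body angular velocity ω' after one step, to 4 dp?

angular accel α = (0.5800, 1.9283, -1.3440)
new body rate ω' = (0.9580, -0.2072, 0.7656)

ω' = (0.9580, -0.2072, 0.7656)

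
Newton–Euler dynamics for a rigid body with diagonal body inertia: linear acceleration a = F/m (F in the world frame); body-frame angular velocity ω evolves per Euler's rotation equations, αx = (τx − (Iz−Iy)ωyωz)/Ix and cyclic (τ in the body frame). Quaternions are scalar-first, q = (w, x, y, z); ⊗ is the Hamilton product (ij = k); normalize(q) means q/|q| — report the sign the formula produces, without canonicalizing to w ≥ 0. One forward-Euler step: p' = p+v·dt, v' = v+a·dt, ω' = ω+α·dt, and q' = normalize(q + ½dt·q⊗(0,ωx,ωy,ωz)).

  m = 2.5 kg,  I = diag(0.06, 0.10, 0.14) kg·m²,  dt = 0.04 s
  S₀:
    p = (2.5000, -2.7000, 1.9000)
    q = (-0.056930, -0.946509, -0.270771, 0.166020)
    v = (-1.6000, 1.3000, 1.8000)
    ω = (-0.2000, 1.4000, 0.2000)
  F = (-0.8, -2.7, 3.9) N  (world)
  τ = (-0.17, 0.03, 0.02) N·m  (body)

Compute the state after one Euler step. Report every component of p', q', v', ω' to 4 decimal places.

p' = (2.4360, -2.6480, 1.9720)
q' = (-0.0538, -0.9516, -0.2691, 0.1382)
v' = (-1.6128, 1.2568, 1.8624)
ω' = (-0.3208, 1.4107, 0.2089)

a = (-0.3200, -1.0800, 1.5600)
p + v·dt = (2.4360, -2.6480, 1.9720)
new velocity v' = (-1.6128, 1.2568, 1.8624)
precession coupling ω×(Iω) = (0.0112, 0.0032, -0.0112)
α = I⁻¹(τ − ω×Iω) = (-3.0200, 0.2680, 0.2229)
ω' = ω + α·dt = (-0.3208, 1.4107, 0.2089)
2q̇ = q⊗(0,ω) = (0.1565736, -0.2751962, 0.0763958, -1.3906528)
q' = normalize(q + ½dt·q⊗(0,ω)) = (-0.0538, -0.9516, -0.2691, 0.1382)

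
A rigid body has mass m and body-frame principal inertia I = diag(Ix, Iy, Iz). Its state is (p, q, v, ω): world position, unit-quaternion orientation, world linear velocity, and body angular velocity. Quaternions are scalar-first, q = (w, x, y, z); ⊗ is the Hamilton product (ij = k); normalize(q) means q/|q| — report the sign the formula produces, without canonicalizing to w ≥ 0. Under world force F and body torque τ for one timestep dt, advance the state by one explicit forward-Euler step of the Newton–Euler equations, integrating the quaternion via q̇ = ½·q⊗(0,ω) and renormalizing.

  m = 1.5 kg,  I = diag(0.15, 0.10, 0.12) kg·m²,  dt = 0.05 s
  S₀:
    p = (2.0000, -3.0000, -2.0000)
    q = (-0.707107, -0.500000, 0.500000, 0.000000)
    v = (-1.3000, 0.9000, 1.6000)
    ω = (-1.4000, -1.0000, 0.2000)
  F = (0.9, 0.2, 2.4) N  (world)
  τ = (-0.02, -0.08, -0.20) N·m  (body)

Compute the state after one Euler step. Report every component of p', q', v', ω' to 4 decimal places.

linear accel F/m = (0.6000, 0.1333, 1.6000)
p' = p + v·dt = (1.9350, -2.9550, -1.9200)
new velocity v' = (-1.2700, 0.9067, 1.6800)
gyro term ω×Iω = (-0.0040, -0.0084, -0.0700)
α = I⁻¹(τ − ω×Iω) = (-0.1067, -0.7160, -1.0833)
ω + α·dt = (-1.4053, -1.0358, 0.1458)
2q̇ = q⊗(0,ω) = (-0.2000000, 1.0899498, 0.8071070, 1.0585786)
q' = normalize(q + ½dt·q⊗(0,ω)) = (-0.7114, -0.4723, 0.5197, 0.0264)

p' = (1.9350, -2.9550, -1.9200)
q' = (-0.7114, -0.4723, 0.5197, 0.0264)
v' = (-1.2700, 0.9067, 1.6800)
ω' = (-1.4053, -1.0358, 0.1458)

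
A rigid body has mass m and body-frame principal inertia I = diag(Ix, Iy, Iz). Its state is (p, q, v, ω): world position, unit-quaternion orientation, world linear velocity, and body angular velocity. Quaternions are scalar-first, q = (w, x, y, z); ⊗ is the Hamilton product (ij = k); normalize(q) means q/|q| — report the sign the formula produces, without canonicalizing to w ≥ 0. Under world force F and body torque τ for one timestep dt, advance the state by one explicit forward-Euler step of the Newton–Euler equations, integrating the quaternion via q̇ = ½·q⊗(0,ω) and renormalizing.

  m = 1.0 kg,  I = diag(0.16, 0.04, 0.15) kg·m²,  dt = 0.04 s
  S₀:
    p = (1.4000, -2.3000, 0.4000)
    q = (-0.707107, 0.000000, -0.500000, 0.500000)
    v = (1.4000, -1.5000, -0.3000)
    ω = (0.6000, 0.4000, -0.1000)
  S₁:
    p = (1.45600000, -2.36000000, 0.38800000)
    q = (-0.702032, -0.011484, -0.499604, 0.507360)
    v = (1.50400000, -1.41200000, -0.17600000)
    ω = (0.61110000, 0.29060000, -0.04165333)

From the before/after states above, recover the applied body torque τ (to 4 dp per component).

τ = (0.0400, -0.1100, 0.1900)

rate change Δω = (0.01110000, -0.10940000, 0.05834667)
I·α + gyro = (0.0400, -0.1100, 0.1900)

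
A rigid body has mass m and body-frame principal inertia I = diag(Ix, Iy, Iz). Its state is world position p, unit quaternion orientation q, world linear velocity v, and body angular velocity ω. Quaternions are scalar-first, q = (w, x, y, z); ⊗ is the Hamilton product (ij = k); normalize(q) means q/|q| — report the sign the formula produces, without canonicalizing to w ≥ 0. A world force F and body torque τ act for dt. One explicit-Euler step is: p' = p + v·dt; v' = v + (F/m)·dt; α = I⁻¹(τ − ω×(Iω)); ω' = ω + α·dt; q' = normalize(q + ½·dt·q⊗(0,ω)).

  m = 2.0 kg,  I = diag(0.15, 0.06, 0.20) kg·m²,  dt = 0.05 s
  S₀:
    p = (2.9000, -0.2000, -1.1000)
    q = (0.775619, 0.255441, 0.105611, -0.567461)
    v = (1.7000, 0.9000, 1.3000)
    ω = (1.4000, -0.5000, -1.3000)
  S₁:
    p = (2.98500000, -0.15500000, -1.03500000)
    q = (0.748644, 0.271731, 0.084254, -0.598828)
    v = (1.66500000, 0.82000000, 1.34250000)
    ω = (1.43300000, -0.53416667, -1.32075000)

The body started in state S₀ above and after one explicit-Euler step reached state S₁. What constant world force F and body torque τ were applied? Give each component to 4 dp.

F = (-1.4000, -3.2000, 1.7000)
τ = (0.1900, 0.0500, -0.0200)

Δv = v₁−v₀ = (-0.03500000, -0.08000000, 0.04250000)
applied force F = (-1.4000, -3.2000, 1.7000)
rate change Δω = (0.03300000, -0.03416667, -0.02075000)
gyro term ω₀×Iω₀ = (0.0910, 0.0910, 0.0630)
I·α + gyro = (0.1900, 0.0500, -0.0200)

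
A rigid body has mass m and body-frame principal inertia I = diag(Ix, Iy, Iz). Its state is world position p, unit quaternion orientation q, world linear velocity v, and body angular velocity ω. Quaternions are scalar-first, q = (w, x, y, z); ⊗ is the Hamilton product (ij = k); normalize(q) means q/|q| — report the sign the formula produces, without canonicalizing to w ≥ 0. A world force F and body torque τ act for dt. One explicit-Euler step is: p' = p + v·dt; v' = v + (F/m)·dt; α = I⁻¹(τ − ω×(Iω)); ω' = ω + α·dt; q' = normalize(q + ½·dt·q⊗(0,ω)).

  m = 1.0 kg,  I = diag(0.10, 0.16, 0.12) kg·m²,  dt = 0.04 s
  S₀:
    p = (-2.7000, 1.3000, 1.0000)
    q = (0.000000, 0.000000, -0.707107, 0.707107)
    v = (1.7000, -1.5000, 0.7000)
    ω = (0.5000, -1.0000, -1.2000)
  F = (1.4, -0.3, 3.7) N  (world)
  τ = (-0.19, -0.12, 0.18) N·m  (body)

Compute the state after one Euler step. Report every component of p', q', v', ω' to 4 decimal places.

(τ − ω×Iω)/I = (-1.4200, -0.8250, 1.7500)
new body rate ω' = (0.4432, -1.0330, -1.1300)
2q̇ = q⊗(0,ω) = (0.1414214, 1.5556354, 0.3535535, 0.3535535)
q + ½dt·q⊗(0,ω), renormalized = (0.0028, 0.0311, -0.6997, 0.7138)
linear accel F/m = (1.4000, -0.3000, 3.7000)
p + v·dt = (-2.6320, 1.2400, 1.0280)
new velocity v' = (1.7560, -1.5120, 0.8480)

p' = (-2.6320, 1.2400, 1.0280)
q' = (0.0028, 0.0311, -0.6997, 0.7138)
v' = (1.7560, -1.5120, 0.8480)
ω' = (0.4432, -1.0330, -1.1300)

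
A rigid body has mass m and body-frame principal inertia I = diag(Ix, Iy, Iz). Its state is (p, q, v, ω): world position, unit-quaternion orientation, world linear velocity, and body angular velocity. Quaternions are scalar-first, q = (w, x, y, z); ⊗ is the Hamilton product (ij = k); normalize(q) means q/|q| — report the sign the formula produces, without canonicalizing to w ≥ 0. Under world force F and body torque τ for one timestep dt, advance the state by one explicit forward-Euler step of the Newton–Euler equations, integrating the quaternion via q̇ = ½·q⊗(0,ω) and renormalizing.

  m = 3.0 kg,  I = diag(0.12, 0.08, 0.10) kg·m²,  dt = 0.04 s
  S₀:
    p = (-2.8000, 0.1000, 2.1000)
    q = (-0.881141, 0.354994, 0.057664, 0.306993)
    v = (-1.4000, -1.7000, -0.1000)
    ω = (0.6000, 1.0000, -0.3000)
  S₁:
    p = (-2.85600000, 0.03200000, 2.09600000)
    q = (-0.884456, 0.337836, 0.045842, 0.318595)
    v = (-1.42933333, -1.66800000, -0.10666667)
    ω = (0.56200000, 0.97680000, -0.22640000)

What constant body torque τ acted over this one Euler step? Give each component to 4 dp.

rate change Δω = (-0.03800000, -0.02320000, 0.07360000)
applied torque τ = (-0.1200, -0.0500, 0.1600)

τ = (-0.1200, -0.0500, 0.1600)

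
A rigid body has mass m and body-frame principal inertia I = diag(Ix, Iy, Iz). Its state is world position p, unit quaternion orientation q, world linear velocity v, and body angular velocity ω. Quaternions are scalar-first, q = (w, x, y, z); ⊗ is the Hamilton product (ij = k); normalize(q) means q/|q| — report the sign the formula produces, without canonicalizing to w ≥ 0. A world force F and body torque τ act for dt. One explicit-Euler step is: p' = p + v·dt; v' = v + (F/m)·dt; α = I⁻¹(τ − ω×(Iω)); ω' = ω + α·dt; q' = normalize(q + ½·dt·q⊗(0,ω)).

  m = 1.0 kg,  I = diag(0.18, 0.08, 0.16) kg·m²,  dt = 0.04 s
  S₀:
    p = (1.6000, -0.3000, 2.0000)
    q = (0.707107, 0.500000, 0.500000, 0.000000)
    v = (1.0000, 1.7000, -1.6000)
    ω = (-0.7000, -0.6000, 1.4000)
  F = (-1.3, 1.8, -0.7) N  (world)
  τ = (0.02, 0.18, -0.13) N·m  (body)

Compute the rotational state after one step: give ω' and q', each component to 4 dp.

ω' = (-0.6806, -0.5002, 1.3780)
q' = (0.7197, 0.5038, 0.4772, 0.0208)

angular accel α = (0.4844, 2.4950, -0.5500)
ω' = ω + α·dt = (-0.6806, -0.5002, 1.3780)
q⊗(0,ω) = (0.6500000, 0.2050251, -1.1242642, 1.0399498)
q + ½dt·q⊗(0,ω), renormalized = (0.7197, 0.5038, 0.4772, 0.0208)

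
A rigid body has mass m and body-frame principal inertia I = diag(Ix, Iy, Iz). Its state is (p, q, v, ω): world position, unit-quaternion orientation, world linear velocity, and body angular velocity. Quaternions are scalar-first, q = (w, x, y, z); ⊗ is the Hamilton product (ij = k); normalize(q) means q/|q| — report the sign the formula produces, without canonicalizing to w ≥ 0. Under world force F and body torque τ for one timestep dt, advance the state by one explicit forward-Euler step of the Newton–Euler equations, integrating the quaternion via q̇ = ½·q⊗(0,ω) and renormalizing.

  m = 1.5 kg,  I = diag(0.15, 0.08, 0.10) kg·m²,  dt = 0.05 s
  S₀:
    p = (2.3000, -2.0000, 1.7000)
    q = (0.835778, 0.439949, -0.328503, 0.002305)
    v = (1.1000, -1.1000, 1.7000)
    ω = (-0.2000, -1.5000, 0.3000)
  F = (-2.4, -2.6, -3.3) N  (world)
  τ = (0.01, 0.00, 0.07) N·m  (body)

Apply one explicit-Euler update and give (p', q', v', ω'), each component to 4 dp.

p' = (2.3550, -2.0550, 1.7850)
q' = (0.8250, 0.4331, -0.3629, -0.0096)
v' = (1.0200, -1.1867, 1.5900)
ω' = (-0.1937, -1.4981, 0.3455)

angular accel α = (0.1267, 0.0375, 0.9100)
new body rate ω' = (-0.1937, -1.4981, 0.3455)
Hamilton product q⊗(0,ω) = (-0.4054562, -0.2622490, -1.3861127, -0.4748907)
q' = normalize(q + ½dt·q⊗(0,ω)) = (0.8250, 0.4331, -0.3629, -0.0096)
a = F/m = (-1.6000, -1.7333, -2.2000)
p' = p + v·dt = (2.3550, -2.0550, 1.7850)
new velocity v' = (1.0200, -1.1867, 1.5900)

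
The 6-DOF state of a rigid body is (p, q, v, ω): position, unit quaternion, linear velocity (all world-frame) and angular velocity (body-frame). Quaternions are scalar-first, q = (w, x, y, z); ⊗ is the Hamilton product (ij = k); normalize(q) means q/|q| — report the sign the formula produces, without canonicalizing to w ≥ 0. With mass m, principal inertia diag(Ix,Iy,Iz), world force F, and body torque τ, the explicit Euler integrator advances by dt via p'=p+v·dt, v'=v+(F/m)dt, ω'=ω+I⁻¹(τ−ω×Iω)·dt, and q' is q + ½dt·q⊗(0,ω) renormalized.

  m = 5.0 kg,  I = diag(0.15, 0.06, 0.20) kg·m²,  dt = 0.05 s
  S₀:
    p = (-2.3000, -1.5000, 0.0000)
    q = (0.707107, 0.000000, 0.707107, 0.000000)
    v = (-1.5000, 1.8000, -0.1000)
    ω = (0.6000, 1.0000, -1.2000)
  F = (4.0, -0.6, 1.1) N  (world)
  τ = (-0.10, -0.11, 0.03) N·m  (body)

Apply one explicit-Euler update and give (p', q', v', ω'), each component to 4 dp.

a = F/m = (0.8000, -0.1200, 0.2200)
p + v·dt = (-2.3750, -1.4100, -0.0050)
v + (F/m)dt = (-1.4600, 1.7940, -0.0890)
precession coupling ω×(Iω) = (-0.1680, 0.0360, -0.0540)
α = I⁻¹(τ − ω×Iω) = (0.4533, -2.4333, 0.4200)
ω + α·dt = (0.6227, 0.8783, -1.1790)
Hamilton product q⊗(0,ω) = (-0.7071070, -0.4242642, 0.7071070, -1.2727926)
q + ½dt·q⊗(0,ω), renormalized = (0.6888, -0.0106, 0.7242, -0.0318)

p' = (-2.3750, -1.4100, -0.0050)
q' = (0.6888, -0.0106, 0.7242, -0.0318)
v' = (-1.4600, 1.7940, -0.0890)
ω' = (0.6227, 0.8783, -1.1790)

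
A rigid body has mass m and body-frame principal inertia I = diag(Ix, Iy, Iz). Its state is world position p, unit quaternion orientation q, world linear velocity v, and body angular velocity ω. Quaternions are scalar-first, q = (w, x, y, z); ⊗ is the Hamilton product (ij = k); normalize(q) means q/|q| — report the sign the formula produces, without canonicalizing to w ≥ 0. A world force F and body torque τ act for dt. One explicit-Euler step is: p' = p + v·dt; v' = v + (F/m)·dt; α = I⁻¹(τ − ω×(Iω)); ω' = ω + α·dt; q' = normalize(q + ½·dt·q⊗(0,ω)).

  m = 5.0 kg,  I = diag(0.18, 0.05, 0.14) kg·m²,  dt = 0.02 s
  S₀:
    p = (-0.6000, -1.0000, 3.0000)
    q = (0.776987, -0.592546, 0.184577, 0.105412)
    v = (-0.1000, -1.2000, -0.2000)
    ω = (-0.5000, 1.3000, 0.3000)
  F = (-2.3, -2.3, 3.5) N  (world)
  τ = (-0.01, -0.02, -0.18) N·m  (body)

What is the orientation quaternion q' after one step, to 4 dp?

q⊗(0,ω) = (-0.5678467, -0.4701560, 1.1351409, -0.4449252)
updated quaternion q' = (0.7712, -0.5972, 0.1959, 0.1010)

q' = (0.7712, -0.5972, 0.1959, 0.1010)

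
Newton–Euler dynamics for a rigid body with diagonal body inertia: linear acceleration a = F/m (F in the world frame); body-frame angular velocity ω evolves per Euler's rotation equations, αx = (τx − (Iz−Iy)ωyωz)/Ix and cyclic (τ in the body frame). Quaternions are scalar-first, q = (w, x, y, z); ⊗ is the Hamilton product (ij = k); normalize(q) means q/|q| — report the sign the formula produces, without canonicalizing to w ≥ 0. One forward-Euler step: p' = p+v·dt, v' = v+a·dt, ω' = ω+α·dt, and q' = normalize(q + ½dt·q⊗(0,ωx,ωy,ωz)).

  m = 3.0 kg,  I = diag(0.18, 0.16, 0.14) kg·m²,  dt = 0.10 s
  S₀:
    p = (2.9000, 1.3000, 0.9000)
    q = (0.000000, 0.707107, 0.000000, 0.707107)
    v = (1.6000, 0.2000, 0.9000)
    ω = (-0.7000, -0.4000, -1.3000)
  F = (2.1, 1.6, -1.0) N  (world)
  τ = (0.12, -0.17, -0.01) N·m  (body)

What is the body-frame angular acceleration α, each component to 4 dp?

α = (0.7244, -1.2900, -0.0314)

ω×(Iω) gyroscopic = (-0.0104, 0.0364, -0.0056)
angular accel α = (0.7244, -1.2900, -0.0314)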